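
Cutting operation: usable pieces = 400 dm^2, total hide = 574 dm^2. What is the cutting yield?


Yield = usable / total x 100
Yield = 400 / 574 x 100 = 69.7%


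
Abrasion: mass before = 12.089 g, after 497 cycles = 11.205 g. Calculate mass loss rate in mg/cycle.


Mass loss = 12.089 - 11.205 = 0.884 g
Rate = 0.884 / 497 x 1000 = 1.779 mg/cycle


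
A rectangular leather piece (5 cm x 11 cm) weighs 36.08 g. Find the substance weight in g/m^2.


6560.0 g/m^2


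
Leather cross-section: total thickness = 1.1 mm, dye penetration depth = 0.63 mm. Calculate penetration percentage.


57.3%


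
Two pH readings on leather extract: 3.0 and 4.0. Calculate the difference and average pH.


Difference = 1.0
Average pH = 3.50

Difference = |3.0 - 4.0| = 1.0
Average = (3.0 + 4.0) / 2 = 3.50


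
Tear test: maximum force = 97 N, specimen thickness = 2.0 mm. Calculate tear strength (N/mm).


Tear strength = force / thickness
Tear = 97 / 2.0 = 48.5 N/mm


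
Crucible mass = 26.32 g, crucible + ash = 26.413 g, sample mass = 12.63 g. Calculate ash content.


Ash mass = 26.413 - 26.32 = 0.093 g
Ash% = 0.093 / 12.63 x 100 = 0.74%


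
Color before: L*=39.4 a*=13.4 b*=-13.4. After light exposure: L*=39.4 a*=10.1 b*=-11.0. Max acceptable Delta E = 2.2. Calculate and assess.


Delta E = 4.08
Passes: No

dL = 0.0, da = -3.3, db = 2.4
dE = sqrt((0.0)^2 + (-3.3)^2 + (2.4)^2) = 4.08
Max = 2.2
Passes: No


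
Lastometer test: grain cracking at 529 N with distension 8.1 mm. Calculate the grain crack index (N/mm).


65.3 N/mm

Grain crack index = force / distension
Index = 529 / 8.1 = 65.3 N/mm


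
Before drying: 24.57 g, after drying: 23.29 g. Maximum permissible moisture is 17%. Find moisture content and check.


Moisture content = 5.2%
Acceptable: Yes


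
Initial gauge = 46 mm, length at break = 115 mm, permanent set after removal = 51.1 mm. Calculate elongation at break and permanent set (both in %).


Elongation at break = (115 - 46) / 46 x 100 = 150.0%
Permanent set = (51.1 - 46) / 46 x 100 = 11.1%


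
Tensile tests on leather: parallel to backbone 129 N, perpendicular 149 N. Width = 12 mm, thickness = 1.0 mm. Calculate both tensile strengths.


Area = 12 x 1.0 = 12.0 mm^2
TS (parallel) = 129 / 12.0 = 10.75 N/mm^2
TS (perpendicular) = 149 / 12.0 = 12.42 N/mm^2


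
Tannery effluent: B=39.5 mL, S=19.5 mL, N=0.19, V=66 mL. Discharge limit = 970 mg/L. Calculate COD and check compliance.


COD = 460.6 mg/L
Compliant: Yes

COD = (39.5 - 19.5) x 0.19 x 8000 / 66 = 460.6 mg/L
Limit: 970 mg/L
Compliant: Yes


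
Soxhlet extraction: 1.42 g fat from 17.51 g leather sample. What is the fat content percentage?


Fat content = 1.42 / 17.51 x 100
Fat = 8.1%


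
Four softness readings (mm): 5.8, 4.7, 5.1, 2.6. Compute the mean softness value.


Sum = 5.8 + 4.7 + 5.1 + 2.6
Mean = 18.2 / 4 = 4.55 mm


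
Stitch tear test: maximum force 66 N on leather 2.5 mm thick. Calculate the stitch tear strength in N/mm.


Stitch tear strength = force / thickness
STS = 66 / 2.5 = 26.4 N/mm


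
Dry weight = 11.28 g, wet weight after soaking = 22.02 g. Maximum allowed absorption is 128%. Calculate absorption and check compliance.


Absorption = 95.2%
Compliant: Yes


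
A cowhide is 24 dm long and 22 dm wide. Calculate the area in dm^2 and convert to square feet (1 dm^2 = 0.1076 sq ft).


Area = 24 x 22 = 528 dm^2
Conversion: 528 x 0.1076 = 56.81 sq ft


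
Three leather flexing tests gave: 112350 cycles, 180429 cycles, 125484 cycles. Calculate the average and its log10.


Average = (112350 + 180429 + 125484) / 3 = 139421 cycles
log10(139421) = 5.14


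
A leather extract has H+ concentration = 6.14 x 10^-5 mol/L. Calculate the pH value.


pH = -log10[H+]
pH = -log10(6.14 x 10^-5) = 4.21


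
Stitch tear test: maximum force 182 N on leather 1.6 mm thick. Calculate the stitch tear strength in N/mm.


Stitch tear strength = force / thickness
STS = 182 / 1.6 = 113.8 N/mm


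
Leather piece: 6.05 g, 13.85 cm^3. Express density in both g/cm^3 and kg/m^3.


Density = 6.05 / 13.85 = 0.437 g/cm^3
Convert: 0.437 x 1000 = 437 kg/m^3


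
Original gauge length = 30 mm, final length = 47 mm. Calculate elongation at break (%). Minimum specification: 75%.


Extension = 47 - 30 = 17 mm
Elongation = 17 / 30 x 100 = 56.7%
Minimum required: 75%
Meets specification: No


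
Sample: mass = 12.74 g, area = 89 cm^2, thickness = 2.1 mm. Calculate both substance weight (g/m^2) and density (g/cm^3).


SW = 12.74 / 89 x 10000 = 1431.5 g/m^2
Volume = 89 x 2.1 / 10 = 18.69 cm^3
Density = 12.74 / 18.69 = 0.682 g/cm^3


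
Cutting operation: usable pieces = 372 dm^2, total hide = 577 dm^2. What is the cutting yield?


64.5%

Yield = usable / total x 100
Yield = 372 / 577 x 100 = 64.5%


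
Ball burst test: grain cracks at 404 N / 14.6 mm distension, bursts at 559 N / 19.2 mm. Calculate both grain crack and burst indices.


Crack index = 27.7 N/mm
Burst index = 29.1 N/mm


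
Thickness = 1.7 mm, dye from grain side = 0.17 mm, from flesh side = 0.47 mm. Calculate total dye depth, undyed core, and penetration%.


Total dyed = 0.64 mm
Undyed core = 1.06 mm
Penetration = 37.6%

Total dyed = 0.17 + 0.47 = 0.64 mm
Undyed core = 1.7 - 0.64 = 1.06 mm
Penetration = 0.64 / 1.7 x 100 = 37.6%


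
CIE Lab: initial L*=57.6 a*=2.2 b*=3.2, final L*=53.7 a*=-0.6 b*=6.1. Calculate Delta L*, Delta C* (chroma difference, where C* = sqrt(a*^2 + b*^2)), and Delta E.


Delta L* = 53.7 - 57.6 = -3.9
C1* = sqrt((2.2)^2 + (3.2)^2) = 3.883
C2* = sqrt((-0.6)^2 + (6.1)^2) = 6.129
Delta C* = 6.129 - 3.883 = 2.25
Delta E = sqrt((-3.9)^2 + (-2.8)^2 + (2.9)^2) = 5.61


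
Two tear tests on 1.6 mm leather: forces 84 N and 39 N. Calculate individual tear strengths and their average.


Tear 1 = 84 / 1.6 = 52.5 N/mm
Tear 2 = 39 / 1.6 = 24.4 N/mm
Average = (52.5 + 24.4) / 2 = 38.5 N/mm


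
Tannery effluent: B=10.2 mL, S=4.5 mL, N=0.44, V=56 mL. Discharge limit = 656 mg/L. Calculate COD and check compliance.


COD = (10.2 - 4.5) x 0.44 x 8000 / 56 = 358.3 mg/L
Limit: 656 mg/L
Compliant: Yes


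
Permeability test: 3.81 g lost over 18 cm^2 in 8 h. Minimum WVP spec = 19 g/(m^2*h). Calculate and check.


WVP = 264.58 g/(m^2*h)
Meets specification: Yes


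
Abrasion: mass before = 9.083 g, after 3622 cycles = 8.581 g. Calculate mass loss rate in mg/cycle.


Mass loss = 9.083 - 8.581 = 0.502 g
Rate = 0.502 / 3622 x 1000 = 0.139 mg/cycle


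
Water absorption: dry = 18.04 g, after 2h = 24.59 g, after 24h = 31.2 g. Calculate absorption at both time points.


WA (2h) = (24.59 - 18.04) / 18.04 x 100 = 36.3%
WA (24h) = (31.2 - 18.04) / 18.04 x 100 = 72.9%


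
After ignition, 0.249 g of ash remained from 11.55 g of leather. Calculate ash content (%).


2.16%

Ash% = 0.249 / 11.55 x 100
Ash% = 2.16%


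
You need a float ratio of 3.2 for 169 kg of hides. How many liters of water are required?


Water = hide weight x target ratio
Water = 169 x 3.2 = 540.8 L


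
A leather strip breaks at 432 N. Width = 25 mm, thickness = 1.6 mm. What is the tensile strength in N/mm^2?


10.80 N/mm^2


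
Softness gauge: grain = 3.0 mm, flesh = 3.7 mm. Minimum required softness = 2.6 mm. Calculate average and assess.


Average = (3.0 + 3.7) / 2 = 3.35 mm
Minimum = 2.6 mm
Meets requirement: Yes


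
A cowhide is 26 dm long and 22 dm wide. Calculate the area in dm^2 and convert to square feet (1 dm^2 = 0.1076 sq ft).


572 dm^2
61.55 sq ft

Area = 26 x 22 = 572 dm^2
Conversion: 572 x 0.1076 = 61.55 sq ft


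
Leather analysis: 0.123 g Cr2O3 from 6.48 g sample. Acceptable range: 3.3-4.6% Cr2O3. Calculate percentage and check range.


Cr2O3% = 0.123 / 6.48 x 100 = 1.90%
Acceptable range: 3.3 to 4.6%
Within range: No


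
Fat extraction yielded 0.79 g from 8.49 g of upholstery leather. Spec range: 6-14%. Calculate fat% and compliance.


Fat content = 9.3%
Compliant: Yes


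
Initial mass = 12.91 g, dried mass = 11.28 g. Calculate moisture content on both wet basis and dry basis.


Wet basis = 12.6%
Dry basis = 14.5%

Moisture lost = 12.91 - 11.28 = 1.63 g
Wet basis MC = 1.63 / 12.91 x 100 = 12.6%
Dry basis MC = 1.63 / 11.28 x 100 = 14.5%


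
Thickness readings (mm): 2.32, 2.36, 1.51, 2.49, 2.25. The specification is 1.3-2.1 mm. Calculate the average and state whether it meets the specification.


Average = 2.19 mm
Within specification: No

Sum = 10.93
Average = 10.93 / 5 = 2.19 mm
Specification range: 1.3 to 2.1 mm
Within spec: No


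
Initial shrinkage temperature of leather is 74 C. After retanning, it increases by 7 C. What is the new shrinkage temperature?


New Ts = 74 + 7 = 81 C


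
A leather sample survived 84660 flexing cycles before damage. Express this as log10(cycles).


4.93

log10(84660) = 4.93


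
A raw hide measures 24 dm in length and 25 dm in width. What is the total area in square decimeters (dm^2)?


600 dm^2


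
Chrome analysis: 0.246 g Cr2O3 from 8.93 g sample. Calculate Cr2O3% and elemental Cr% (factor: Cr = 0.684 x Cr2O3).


Cr2O3% = 0.246 / 8.93 x 100 = 2.75%
Cr% = 2.75 x 0.684 = 1.88%


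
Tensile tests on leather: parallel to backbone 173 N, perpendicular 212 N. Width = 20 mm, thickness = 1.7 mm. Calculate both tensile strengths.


Area = 20 x 1.7 = 34.0 mm^2
TS (parallel) = 173 / 34.0 = 5.09 N/mm^2
TS (perpendicular) = 212 / 34.0 = 6.24 N/mm^2


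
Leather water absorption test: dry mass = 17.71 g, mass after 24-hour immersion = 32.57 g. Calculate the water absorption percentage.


Water absorbed = 32.57 - 17.71 = 14.86 g
WA% = 14.86 / 17.71 x 100 = 83.9%


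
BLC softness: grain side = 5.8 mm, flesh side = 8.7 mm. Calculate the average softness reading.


7.25 mm


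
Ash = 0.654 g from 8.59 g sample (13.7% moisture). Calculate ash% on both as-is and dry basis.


As-is ash = 7.61%
Dry-basis ash = 8.82%


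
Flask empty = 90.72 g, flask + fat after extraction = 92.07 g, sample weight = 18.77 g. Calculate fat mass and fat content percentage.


Fat mass = 92.07 - 90.72 = 1.35 g
Fat% = 1.35 / 18.77 x 100 = 7.2%


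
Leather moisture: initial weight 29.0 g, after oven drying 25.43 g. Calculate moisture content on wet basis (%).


Moisture = 29.0 - 25.43 = 3.57 g
MC = 3.57 / 29.0 x 100 = 12.3%


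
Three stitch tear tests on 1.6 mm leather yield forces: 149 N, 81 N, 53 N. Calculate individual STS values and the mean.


STS1 = 149 / 1.6 = 93.1 N/mm
STS2 = 81 / 1.6 = 50.6 N/mm
STS3 = 53 / 1.6 = 33.1 N/mm
Mean = (93.1 + 50.6 + 33.1) / 3 = 58.9 N/mm


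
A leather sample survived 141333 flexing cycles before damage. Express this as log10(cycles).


5.15

log10(141333) = 5.15


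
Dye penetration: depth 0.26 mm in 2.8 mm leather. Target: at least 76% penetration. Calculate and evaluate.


Penetration = 9.3%
Meets target: No

Penetration = 0.26 / 2.8 x 100 = 9.3%
Target: 76%
Meets target: No


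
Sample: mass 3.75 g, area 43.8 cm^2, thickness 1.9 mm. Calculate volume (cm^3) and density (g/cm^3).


Thickness in cm = 1.9 / 10 = 0.19 cm
Volume = 43.8 x 0.19 = 8.322 cm^3
Density = 3.75 / 8.322 = 0.451 g/cm^3


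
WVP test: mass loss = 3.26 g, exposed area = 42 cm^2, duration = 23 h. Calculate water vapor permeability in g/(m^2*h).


WVP = mass_loss / (area x time) x 10000
WVP = 3.26 / (42 x 23) x 10000
WVP = 3.26 / 966 x 10000 = 33.75 g/(m^2*h)


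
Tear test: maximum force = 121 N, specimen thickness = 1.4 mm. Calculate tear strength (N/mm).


86.4 N/mm

Tear strength = force / thickness
Tear = 121 / 1.4 = 86.4 N/mm


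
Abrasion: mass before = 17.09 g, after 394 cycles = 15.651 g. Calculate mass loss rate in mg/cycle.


Mass loss = 17.09 - 15.651 = 1.439 g
Rate = 1.439 / 394 x 1000 = 3.652 mg/cycle


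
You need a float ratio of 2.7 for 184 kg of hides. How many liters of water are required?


496.8 L

Water = hide weight x target ratio
Water = 184 x 2.7 = 496.8 L


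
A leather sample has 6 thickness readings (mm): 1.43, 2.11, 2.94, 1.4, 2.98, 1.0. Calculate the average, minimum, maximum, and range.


Sum = 11.86
Average = 11.86 / 6 = 1.98 mm
Minimum = 1.0 mm
Maximum = 2.98 mm
Range = 2.98 - 1.0 = 1.98 mm


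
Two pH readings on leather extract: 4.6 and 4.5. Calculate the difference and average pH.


Difference = |4.6 - 4.5| = 0.1
Average = (4.6 + 4.5) / 2 = 4.55


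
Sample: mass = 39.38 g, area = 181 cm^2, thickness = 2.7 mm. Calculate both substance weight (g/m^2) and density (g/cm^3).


Substance weight = 2175.7 g/m^2
Density = 0.806 g/cm^3


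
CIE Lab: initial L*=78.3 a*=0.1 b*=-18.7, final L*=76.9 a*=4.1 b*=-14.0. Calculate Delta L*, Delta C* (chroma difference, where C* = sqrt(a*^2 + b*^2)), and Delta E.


Delta L* = 76.9 - 78.3 = -1.4
C1* = sqrt((0.1)^2 + (-18.7)^2) = 18.700
C2* = sqrt((4.1)^2 + (-14.0)^2) = 14.588
Delta C* = 14.588 - 18.700 = -4.11
Delta E = sqrt((-1.4)^2 + (4.0)^2 + (4.7)^2) = 6.33


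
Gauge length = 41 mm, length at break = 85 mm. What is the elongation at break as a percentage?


107.3%

Extension = 85 - 41 = 44 mm
Elongation = 44 / 41 x 100 = 107.3%


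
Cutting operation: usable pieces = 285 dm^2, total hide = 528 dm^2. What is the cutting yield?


54.0%

Yield = usable / total x 100
Yield = 285 / 528 x 100 = 54.0%


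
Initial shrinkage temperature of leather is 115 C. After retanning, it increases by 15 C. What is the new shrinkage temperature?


130 C

New Ts = 115 + 15 = 130 C


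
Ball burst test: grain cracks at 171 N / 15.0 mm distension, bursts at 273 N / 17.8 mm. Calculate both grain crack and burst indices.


Crack index = 11.4 N/mm
Burst index = 15.3 N/mm


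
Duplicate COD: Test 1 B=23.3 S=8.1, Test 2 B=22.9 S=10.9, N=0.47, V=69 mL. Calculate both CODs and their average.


COD1 = (23.3 - 8.1) x 0.47 x 8000 / 69 = 828.3 mg/L
COD2 = (22.9 - 10.9) x 0.47 x 8000 / 69 = 653.9 mg/L
Average = (828.3 + 653.9) / 2 = 741.1 mg/L


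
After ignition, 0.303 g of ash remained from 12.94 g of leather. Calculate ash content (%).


2.34%

Ash% = 0.303 / 12.94 x 100
Ash% = 2.34%


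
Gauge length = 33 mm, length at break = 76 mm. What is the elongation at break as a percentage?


Extension = 76 - 33 = 43 mm
Elongation = 43 / 33 x 100 = 130.3%


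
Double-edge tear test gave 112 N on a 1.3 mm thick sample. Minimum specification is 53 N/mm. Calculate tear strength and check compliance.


Tear strength = 86.2 N/mm
Compliant: Yes

Tear strength = 112 / 1.3 = 86.2 N/mm
Required minimum = 53 N/mm
Compliant: Yes


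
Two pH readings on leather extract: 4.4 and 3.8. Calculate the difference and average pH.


Difference = |4.4 - 3.8| = 0.6
Average = (4.4 + 3.8) / 2 = 4.10


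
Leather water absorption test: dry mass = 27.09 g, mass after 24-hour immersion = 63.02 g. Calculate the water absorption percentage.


132.6%


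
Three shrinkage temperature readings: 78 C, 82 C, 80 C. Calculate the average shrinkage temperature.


Average = (78 + 82 + 80) / 3
Average = 240 / 3 = 80.0 C


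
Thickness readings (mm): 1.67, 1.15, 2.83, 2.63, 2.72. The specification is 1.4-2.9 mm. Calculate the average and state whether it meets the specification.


Average = 2.20 mm
Within specification: Yes

Sum = 11.00
Average = 11.00 / 5 = 2.20 mm
Specification range: 1.4 to 2.9 mm
Within spec: Yes


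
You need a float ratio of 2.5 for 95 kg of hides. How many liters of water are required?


237.5 L

Water = hide weight x target ratio
Water = 95 x 2.5 = 237.5 L


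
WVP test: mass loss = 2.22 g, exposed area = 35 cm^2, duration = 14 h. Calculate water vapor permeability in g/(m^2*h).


WVP = mass_loss / (area x time) x 10000
WVP = 2.22 / (35 x 14) x 10000
WVP = 2.22 / 490 x 10000 = 45.31 g/(m^2*h)


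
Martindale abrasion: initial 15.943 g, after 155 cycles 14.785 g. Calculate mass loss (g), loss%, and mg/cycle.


Loss = 15.943 - 14.785 = 1.158 g
Loss% = 1.158 / 15.943 x 100 = 7.26%
Rate = 1.158 / 155 x 1000 = 7.471 mg/cycle


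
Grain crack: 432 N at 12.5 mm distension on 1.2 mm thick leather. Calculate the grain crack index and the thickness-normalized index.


Crack index = 34.6 N/mm
Normalized index = 28.8 N/mm per mm

Crack index = 432 / 12.5 = 34.6 N/mm
Normalized = 34.6 / 1.2 = 28.8 N/mm per mm


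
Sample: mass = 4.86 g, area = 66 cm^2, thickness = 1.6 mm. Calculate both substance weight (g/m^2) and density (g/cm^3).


SW = 4.86 / 66 x 10000 = 736.4 g/m^2
Volume = 66 x 1.6 / 10 = 10.56 cm^3
Density = 4.86 / 10.56 = 0.460 g/cm^3


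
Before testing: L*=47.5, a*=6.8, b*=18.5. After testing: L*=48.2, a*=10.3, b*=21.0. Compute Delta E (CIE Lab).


dL = 48.2 - 47.5 = 0.7
da = 10.3 - 6.8 = 3.5
db = 21.0 - 18.5 = 2.5
dE = sqrt((0.7)^2 + (3.5)^2 + (2.5)^2) = 4.36


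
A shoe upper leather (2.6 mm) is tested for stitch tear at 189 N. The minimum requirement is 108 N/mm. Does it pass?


STS = 189 / 2.6 = 72.7 N/mm
Minimum required: 108 N/mm
Passes: No


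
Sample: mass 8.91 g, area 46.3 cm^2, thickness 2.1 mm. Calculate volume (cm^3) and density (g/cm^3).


Thickness in cm = 2.1 / 10 = 0.21 cm
Volume = 46.3 x 0.21 = 9.723 cm^3
Density = 8.91 / 9.723 = 0.916 g/cm^3


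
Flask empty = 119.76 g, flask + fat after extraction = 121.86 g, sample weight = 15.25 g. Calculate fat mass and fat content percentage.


Fat mass = 2.10 g
Fat content = 13.8%

Fat mass = 121.86 - 119.76 = 2.10 g
Fat% = 2.10 / 15.25 x 100 = 13.8%


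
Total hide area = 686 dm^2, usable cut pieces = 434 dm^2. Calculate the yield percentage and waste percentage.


Yield = 434 / 686 x 100 = 63.3%
Waste = 686 - 434 = 252 dm^2
Waste% = 100 - 63.3 = 36.7%


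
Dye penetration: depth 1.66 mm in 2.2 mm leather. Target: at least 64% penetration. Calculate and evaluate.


Penetration = 1.66 / 2.2 x 100 = 75.5%
Target: 64%
Meets target: Yes


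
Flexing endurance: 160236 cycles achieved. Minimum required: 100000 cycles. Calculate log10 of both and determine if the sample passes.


Achieved: log10 = 5.20
Required: log10 = 5.00
Passes: Yes


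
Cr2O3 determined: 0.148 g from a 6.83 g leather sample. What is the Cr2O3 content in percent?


Cr2O3% = 0.148 / 6.83 x 100
Cr2O3% = 2.17%


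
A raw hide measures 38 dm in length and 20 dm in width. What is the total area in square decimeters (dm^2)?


760 dm^2


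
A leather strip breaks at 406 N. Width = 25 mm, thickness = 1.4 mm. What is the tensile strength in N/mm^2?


11.60 N/mm^2


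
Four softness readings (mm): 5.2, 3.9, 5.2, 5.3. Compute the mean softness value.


4.90 mm


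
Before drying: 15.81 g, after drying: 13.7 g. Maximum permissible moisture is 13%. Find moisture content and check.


Moisture content = 13.3%
Acceptable: No

MC = (15.81 - 13.7) / 15.81 x 100 = 13.3%
Maximum: 13%
Acceptable: No


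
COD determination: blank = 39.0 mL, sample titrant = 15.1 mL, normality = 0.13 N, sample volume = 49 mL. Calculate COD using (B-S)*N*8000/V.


507.3 mg/L

COD = (39.0 - 15.1) x 0.13 x 8000 / 49
COD = 23.9 x 0.13 x 8000 / 49
COD = 507.3 mg/L


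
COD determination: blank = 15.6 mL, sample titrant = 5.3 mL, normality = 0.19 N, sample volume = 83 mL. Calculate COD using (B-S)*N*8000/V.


188.6 mg/L


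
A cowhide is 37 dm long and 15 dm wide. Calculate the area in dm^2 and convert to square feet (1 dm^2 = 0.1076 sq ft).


Area = 37 x 15 = 555 dm^2
Conversion: 555 x 0.1076 = 59.72 sq ft


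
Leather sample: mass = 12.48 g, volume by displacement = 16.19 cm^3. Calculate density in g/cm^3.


0.771 g/cm^3

Density = mass / volume
Density = 12.48 / 16.19 = 0.771 g/cm^3


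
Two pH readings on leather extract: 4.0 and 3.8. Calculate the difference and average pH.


Difference = |4.0 - 3.8| = 0.2
Average = (4.0 + 3.8) / 2 = 3.90


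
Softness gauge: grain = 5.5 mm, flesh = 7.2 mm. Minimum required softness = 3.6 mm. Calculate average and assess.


Average softness = 6.35 mm
Meets requirement: Yes

Average = (5.5 + 7.2) / 2 = 6.35 mm
Minimum = 3.6 mm
Meets requirement: Yes


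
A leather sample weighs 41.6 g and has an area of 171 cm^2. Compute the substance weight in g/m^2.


Substance weight = mass / area x 10000
SW = 41.6 / 171 x 10000
SW = 2432.7 g/m^2


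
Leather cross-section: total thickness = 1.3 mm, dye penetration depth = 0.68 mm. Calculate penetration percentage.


Penetration% = 0.68 / 1.3 x 100
Penetration = 52.3%


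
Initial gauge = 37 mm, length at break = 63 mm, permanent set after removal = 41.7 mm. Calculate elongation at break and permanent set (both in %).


Elongation at break = 70.3%
Permanent set = 12.7%


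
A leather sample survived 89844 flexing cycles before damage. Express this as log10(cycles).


4.95


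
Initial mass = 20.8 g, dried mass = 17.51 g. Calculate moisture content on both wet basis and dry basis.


Wet basis = 15.8%
Dry basis = 18.8%


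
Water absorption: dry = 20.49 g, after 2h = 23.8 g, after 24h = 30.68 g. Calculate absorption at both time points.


2h absorption = 16.2%
24h absorption = 49.7%

WA (2h) = (23.8 - 20.49) / 20.49 x 100 = 16.2%
WA (24h) = (30.68 - 20.49) / 20.49 x 100 = 49.7%


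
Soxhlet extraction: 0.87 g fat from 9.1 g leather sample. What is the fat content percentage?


9.6%

Fat content = 0.87 / 9.1 x 100
Fat = 9.6%


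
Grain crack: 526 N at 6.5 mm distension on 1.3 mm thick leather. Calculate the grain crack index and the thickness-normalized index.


Crack index = 526 / 6.5 = 80.9 N/mm
Normalized = 80.9 / 1.3 = 62.2 N/mm per mm


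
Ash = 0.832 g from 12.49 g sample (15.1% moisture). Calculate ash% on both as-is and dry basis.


As-is ash = 6.66%
Dry-basis ash = 7.85%


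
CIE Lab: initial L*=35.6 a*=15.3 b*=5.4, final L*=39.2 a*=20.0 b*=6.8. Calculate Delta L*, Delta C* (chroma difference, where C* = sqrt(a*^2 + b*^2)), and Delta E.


Delta L* = 39.2 - 35.6 = 3.6
C1* = sqrt((15.3)^2 + (5.4)^2) = 16.225
C2* = sqrt((20.0)^2 + (6.8)^2) = 21.124
Delta C* = 21.124 - 16.225 = 4.90
Delta E = sqrt((3.6)^2 + (4.7)^2 + (1.4)^2) = 6.08


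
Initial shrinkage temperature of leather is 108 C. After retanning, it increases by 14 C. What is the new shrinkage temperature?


122 C

New Ts = 108 + 14 = 122 C


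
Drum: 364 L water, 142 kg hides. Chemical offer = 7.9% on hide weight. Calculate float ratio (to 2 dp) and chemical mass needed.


Float ratio = 2.56
Chemical needed = 11.218 kg

Float ratio = 364 / 142 = 2.56
Chemical = 142 x 7.9 / 100 = 11.218 kg


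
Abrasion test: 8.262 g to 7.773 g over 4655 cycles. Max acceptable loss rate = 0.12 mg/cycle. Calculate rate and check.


Loss = 8.262 - 7.773 = 0.489 g
Rate = 0.489 g / 4655 cycles x 1000 = 0.105 mg/cycle
Max = 0.12 mg/cycle
Passes: Yes


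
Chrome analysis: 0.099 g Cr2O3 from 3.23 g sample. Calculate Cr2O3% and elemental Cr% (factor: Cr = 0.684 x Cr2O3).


Cr2O3 = 3.07%
Cr = 2.10%

Cr2O3% = 0.099 / 3.23 x 100 = 3.07%
Cr% = 3.07 x 0.684 = 2.10%


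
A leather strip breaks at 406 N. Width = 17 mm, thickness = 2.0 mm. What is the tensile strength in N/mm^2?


Cross-sectional area = 17 x 2.0 = 34.0 mm^2
Tensile strength = 406 / 34.0 = 11.94 N/mm^2


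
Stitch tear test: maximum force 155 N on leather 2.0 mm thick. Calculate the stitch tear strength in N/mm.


77.5 N/mm


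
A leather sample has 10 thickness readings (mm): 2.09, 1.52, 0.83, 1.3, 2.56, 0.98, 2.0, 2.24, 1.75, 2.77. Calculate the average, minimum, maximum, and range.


Average = 1.80 mm
Min = 0.83 mm
Max = 2.77 mm
Range = 1.94 mm

Sum = 18.04
Average = 18.04 / 10 = 1.80 mm
Minimum = 0.83 mm
Maximum = 2.77 mm
Range = 2.77 - 0.83 = 1.94 mm


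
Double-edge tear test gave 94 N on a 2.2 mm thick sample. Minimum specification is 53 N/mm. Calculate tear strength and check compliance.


Tear strength = 42.7 N/mm
Compliant: No


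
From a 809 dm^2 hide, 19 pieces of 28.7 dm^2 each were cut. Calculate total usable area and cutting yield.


Total usable = 19 x 28.7 = 545.3 dm^2
Yield = 545.3 / 809 x 100 = 67.4%


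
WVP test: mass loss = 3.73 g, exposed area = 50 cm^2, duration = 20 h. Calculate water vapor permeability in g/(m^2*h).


37.30 g/(m^2*h)


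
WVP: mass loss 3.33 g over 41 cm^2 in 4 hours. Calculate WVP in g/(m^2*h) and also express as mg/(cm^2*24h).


WVP = 3.33 / (41 x 4) x 10000 = 203.05 g/(m^2*h)
Mass loss in mg = 3.33 x 1000 = 3330 mg
Per cm^2 per 24h in mg: 3330 x 24 / (41 x 4) = 79920 / 164 = 487.32 mg/(cm^2*24h)


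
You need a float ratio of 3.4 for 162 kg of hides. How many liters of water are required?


Water = hide weight x target ratio
Water = 162 x 3.4 = 550.8 L


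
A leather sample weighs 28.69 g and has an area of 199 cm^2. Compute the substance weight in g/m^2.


1441.7 g/m^2

Substance weight = mass / area x 10000
SW = 28.69 / 199 x 10000
SW = 1441.7 g/m^2


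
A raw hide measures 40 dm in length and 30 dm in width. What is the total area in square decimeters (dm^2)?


Area = length x width
Area = 40 x 30 = 1200 dm^2


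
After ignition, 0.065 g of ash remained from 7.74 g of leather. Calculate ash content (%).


Ash% = 0.065 / 7.74 x 100
Ash% = 0.84%


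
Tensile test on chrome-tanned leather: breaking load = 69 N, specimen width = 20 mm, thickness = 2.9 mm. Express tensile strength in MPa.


Cross-section = 20 x 2.9 = 58.0 mm^2
TS = 69 / 58.0 = 1.19 MPa
(1 N/mm^2 = 1 MPa)


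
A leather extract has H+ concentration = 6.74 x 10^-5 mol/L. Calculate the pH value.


pH = -log10[H+]
pH = -log10(6.74 x 10^-5) = 4.17


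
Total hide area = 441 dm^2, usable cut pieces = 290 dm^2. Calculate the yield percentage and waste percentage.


Yield = 290 / 441 x 100 = 65.8%
Waste = 441 - 290 = 151 dm^2
Waste% = 100 - 65.8 = 34.2%


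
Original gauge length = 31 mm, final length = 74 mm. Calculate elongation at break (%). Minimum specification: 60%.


Elongation = 138.7%
Meets spec: Yes

Extension = 74 - 31 = 43 mm
Elongation = 43 / 31 x 100 = 138.7%
Minimum required: 60%
Meets specification: Yes


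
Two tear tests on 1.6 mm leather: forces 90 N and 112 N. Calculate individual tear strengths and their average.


Tear 1 = 56.3 N/mm
Tear 2 = 70.0 N/mm
Average = 63.2 N/mm


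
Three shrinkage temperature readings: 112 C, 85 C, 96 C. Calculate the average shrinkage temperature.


97.7 C


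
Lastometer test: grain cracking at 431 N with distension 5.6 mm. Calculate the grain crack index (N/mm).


Grain crack index = force / distension
Index = 431 / 5.6 = 77.0 N/mm


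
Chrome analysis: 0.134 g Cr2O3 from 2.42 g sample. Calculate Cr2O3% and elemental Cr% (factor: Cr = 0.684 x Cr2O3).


Cr2O3 = 5.54%
Cr = 3.79%

Cr2O3% = 0.134 / 2.42 x 100 = 5.54%
Cr% = 5.54 x 0.684 = 3.79%


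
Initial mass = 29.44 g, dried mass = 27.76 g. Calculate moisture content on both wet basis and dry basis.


Wet basis = 5.7%
Dry basis = 6.1%

Moisture lost = 29.44 - 27.76 = 1.68 g
Wet basis MC = 1.68 / 29.44 x 100 = 5.7%
Dry basis MC = 1.68 / 27.76 x 100 = 6.1%


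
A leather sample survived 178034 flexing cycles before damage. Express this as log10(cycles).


log10(178034) = 5.25


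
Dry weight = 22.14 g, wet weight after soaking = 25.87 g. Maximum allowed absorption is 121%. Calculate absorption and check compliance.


WA = (25.87 - 22.14) / 22.14 x 100 = 16.8%
Maximum allowed: 121%
Compliant: Yes


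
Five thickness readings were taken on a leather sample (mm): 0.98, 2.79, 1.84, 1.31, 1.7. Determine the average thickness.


Sum = 0.98 + 2.79 + 1.84 + 1.31 + 1.7 = 8.62
Average = 8.62 / 5 = 1.72 mm


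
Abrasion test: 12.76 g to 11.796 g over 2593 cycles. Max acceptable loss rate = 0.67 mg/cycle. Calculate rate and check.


Rate = 0.372 mg/cycle
Passes: Yes

Loss = 12.76 - 11.796 = 0.964 g
Rate = 0.964 g / 2593 cycles x 1000 = 0.372 mg/cycle
Max = 0.67 mg/cycle
Passes: Yes


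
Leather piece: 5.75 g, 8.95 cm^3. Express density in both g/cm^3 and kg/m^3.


0.642 g/cm^3
642 kg/m^3


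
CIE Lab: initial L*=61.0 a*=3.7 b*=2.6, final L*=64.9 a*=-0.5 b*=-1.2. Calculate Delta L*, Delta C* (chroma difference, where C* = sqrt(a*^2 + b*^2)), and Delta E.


Delta L* = 3.9
Delta C* = -3.22
Delta E = 6.88


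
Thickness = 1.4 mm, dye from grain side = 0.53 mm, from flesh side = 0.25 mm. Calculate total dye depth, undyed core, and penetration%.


Total dyed = 0.78 mm
Undyed core = 0.62 mm
Penetration = 55.7%


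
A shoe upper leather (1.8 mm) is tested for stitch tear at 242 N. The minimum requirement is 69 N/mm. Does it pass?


STS = 134.4 N/mm
Passes: Yes

STS = 242 / 1.8 = 134.4 N/mm
Minimum required: 69 N/mm
Passes: Yes


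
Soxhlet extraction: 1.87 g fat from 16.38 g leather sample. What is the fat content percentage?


11.4%

Fat content = 1.87 / 16.38 x 100
Fat = 11.4%


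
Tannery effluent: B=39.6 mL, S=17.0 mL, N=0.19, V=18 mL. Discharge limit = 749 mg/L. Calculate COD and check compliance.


COD = 1908.4 mg/L
Compliant: No


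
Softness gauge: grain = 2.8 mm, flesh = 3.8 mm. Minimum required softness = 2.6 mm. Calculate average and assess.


Average softness = 3.30 mm
Meets requirement: Yes


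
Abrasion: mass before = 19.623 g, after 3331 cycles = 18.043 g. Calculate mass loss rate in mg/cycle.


0.474 mg/cycle


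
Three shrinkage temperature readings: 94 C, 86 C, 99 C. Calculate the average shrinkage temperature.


Average = (94 + 86 + 99) / 3
Average = 279 / 3 = 93.0 C


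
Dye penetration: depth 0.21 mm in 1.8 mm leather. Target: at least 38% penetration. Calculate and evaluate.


Penetration = 11.7%
Meets target: No

Penetration = 0.21 / 1.8 x 100 = 11.7%
Target: 38%
Meets target: No


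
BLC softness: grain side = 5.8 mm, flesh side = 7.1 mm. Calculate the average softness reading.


6.45 mm


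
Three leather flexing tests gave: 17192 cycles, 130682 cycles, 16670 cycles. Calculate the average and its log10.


Average = 54848 cycles
log10 = 4.74

Average = (17192 + 130682 + 16670) / 3 = 54848 cycles
log10(54848) = 4.74


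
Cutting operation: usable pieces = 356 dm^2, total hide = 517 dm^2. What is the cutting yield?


Yield = usable / total x 100
Yield = 356 / 517 x 100 = 68.9%


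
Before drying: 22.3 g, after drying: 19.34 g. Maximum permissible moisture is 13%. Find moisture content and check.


MC = (22.3 - 19.34) / 22.3 x 100 = 13.3%
Maximum: 13%
Acceptable: No


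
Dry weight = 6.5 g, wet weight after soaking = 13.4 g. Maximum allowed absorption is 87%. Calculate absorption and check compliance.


WA = (13.4 - 6.5) / 6.5 x 100 = 106.2%
Maximum allowed: 87%
Compliant: No


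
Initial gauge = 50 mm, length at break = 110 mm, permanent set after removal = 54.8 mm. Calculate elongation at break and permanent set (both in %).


Elongation at break = 120.0%
Permanent set = 9.6%

Elongation at break = (110 - 50) / 50 x 100 = 120.0%
Permanent set = (54.8 - 50) / 50 x 100 = 9.6%


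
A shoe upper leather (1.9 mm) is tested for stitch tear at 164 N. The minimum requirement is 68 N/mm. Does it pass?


STS = 86.3 N/mm
Passes: Yes

STS = 164 / 1.9 = 86.3 N/mm
Minimum required: 68 N/mm
Passes: Yes


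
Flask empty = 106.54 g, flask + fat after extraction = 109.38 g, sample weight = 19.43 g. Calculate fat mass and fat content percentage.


Fat mass = 109.38 - 106.54 = 2.84 g
Fat% = 2.84 / 19.43 x 100 = 14.6%


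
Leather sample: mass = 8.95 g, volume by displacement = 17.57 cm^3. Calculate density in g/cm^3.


0.509 g/cm^3

Density = mass / volume
Density = 8.95 / 17.57 = 0.509 g/cm^3


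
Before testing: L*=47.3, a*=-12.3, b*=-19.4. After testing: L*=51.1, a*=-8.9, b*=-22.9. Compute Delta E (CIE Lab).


Delta E = 6.18


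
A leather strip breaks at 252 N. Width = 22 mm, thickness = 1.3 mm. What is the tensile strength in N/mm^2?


Cross-sectional area = 22 x 1.3 = 28.6 mm^2
Tensile strength = 252 / 28.6 = 8.81 N/mm^2


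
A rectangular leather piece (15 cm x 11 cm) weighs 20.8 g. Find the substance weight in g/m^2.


1260.6 g/m^2


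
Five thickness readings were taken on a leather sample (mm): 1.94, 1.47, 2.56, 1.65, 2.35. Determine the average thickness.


Sum = 1.94 + 1.47 + 2.56 + 1.65 + 2.35 = 9.97
Average = 9.97 / 5 = 1.99 mm


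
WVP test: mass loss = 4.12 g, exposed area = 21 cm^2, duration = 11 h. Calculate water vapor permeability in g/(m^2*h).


178.35 g/(m^2*h)

WVP = mass_loss / (area x time) x 10000
WVP = 4.12 / (21 x 11) x 10000
WVP = 4.12 / 231 x 10000 = 178.35 g/(m^2*h)


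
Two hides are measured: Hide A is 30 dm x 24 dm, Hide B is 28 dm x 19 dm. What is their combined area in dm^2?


Hide A area = 30 x 24 = 720 dm^2
Hide B area = 28 x 19 = 532 dm^2
Total = 720 + 532 = 1252 dm^2


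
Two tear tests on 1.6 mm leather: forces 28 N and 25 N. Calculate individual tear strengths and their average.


Tear 1 = 28 / 1.6 = 17.5 N/mm
Tear 2 = 25 / 1.6 = 15.6 N/mm
Average = (17.5 + 15.6) / 2 = 16.6 N/mm


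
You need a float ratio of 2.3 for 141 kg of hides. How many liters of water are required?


324.3 L


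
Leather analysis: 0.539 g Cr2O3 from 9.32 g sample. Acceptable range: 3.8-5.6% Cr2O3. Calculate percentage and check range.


Cr2O3 = 5.78%
Within range: No

Cr2O3% = 0.539 / 9.32 x 100 = 5.78%
Acceptable range: 3.8 to 5.6%
Within range: No


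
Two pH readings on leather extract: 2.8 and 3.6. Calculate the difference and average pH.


Difference = 0.8
Average pH = 3.20


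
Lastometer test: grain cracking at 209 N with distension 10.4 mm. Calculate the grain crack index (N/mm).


20.1 N/mm

Grain crack index = force / distension
Index = 209 / 10.4 = 20.1 N/mm


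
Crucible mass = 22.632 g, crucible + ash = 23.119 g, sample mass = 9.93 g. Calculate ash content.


Ash mass = 0.487 g
Ash content = 4.90%

Ash mass = 23.119 - 22.632 = 0.487 g
Ash% = 0.487 / 9.93 x 100 = 4.90%


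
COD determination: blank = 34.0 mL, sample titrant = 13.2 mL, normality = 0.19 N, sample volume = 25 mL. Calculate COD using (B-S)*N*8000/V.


1264.6 mg/L

COD = (34.0 - 13.2) x 0.19 x 8000 / 25
COD = 20.8 x 0.19 x 8000 / 25
COD = 1264.6 mg/L


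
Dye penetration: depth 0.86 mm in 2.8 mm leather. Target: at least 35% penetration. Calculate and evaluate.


Penetration = 30.7%
Meets target: No

Penetration = 0.86 / 2.8 x 100 = 30.7%
Target: 35%
Meets target: No


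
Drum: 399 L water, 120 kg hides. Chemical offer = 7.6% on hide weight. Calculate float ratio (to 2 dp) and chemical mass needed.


Float ratio = 399 / 120 = 3.33
Chemical = 120 x 7.6 / 100 = 9.12 kg


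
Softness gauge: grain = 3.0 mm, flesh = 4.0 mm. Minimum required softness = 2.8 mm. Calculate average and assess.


Average = (3.0 + 4.0) / 2 = 3.50 mm
Minimum = 2.8 mm
Meets requirement: Yes


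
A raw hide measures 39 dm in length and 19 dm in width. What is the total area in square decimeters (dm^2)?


Area = length x width
Area = 39 x 19 = 741 dm^2


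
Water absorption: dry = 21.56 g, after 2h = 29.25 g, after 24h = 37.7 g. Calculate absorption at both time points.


2h absorption = 35.7%
24h absorption = 74.9%

WA (2h) = (29.25 - 21.56) / 21.56 x 100 = 35.7%
WA (24h) = (37.7 - 21.56) / 21.56 x 100 = 74.9%


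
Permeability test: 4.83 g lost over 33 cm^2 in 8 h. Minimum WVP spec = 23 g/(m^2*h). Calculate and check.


WVP = 4.83 / (33 x 8) x 10000 = 182.95 g/(m^2*h)
Minimum: 23 g/(m^2*h)
Meets spec: Yes


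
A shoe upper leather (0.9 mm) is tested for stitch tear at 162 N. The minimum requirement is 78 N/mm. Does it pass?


STS = 180.0 N/mm
Passes: Yes


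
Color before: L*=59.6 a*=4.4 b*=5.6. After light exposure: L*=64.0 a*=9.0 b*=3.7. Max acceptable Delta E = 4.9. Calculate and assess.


Delta E = 6.64
Passes: No


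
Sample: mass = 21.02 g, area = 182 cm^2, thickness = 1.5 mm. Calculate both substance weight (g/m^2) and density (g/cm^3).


Substance weight = 1154.9 g/m^2
Density = 0.770 g/cm^3


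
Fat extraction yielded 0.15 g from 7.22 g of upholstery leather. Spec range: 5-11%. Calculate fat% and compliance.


Fat content = 2.1%
Compliant: No

Fat% = 0.15 / 7.22 x 100 = 2.1%
Spec range: 5-11%
Compliant: No


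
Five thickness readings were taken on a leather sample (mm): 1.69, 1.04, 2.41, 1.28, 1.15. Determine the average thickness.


1.51 mm


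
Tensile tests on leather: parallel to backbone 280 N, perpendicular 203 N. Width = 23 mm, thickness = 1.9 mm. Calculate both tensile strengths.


Area = 23 x 1.9 = 43.7 mm^2
TS (parallel) = 280 / 43.7 = 6.41 N/mm^2
TS (perpendicular) = 203 / 43.7 = 4.65 N/mm^2


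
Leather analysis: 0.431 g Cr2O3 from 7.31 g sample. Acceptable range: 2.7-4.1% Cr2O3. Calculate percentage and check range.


Cr2O3 = 5.90%
Within range: No


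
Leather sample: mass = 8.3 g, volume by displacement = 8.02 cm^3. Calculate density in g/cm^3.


1.035 g/cm^3

Density = mass / volume
Density = 8.3 / 8.02 = 1.035 g/cm^3


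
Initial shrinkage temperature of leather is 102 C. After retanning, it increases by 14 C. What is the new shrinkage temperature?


New Ts = 102 + 14 = 116 C


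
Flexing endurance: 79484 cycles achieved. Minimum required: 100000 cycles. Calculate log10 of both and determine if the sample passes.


log10(79484) = 4.90
log10(100000) = 5.00
Passes: No


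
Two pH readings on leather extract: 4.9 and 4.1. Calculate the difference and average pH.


Difference = |4.9 - 4.1| = 0.8
Average = (4.9 + 4.1) / 2 = 4.50


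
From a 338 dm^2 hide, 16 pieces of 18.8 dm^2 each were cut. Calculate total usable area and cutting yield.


Total usable = 16 x 18.8 = 300.8 dm^2
Yield = 300.8 / 338 x 100 = 89.0%


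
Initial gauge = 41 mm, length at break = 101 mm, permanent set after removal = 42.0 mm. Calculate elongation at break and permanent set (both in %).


Elongation at break = (101 - 41) / 41 x 100 = 146.3%
Permanent set = (42.0 - 41) / 41 x 100 = 2.4%


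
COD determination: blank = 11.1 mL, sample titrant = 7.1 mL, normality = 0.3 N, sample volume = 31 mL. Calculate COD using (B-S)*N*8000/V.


COD = (11.1 - 7.1) x 0.3 x 8000 / 31
COD = 4.0 x 0.3 x 8000 / 31
COD = 309.7 mg/L


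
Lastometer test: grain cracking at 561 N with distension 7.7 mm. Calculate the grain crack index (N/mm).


Grain crack index = force / distension
Index = 561 / 7.7 = 72.9 N/mm


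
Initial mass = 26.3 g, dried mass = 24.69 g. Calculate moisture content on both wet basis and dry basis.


Wet basis = 6.1%
Dry basis = 6.5%


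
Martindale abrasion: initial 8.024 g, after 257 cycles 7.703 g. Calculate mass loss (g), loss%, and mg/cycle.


Loss = 8.024 - 7.703 = 0.321 g
Loss% = 0.321 / 8.024 x 100 = 4.00%
Rate = 0.321 / 257 x 1000 = 1.249 mg/cycle


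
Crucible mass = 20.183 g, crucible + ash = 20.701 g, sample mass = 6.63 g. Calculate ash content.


Ash mass = 0.518 g
Ash content = 7.81%

Ash mass = 20.701 - 20.183 = 0.518 g
Ash% = 0.518 / 6.63 x 100 = 7.81%


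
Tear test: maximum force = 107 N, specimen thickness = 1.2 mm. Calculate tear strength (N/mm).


89.2 N/mm

Tear strength = force / thickness
Tear = 107 / 1.2 = 89.2 N/mm


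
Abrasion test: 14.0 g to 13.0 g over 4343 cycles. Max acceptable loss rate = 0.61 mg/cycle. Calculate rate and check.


Loss = 14.0 - 13.0 = 1.000 g
Rate = 1.000 g / 4343 cycles x 1000 = 0.230 mg/cycle
Max = 0.61 mg/cycle
Passes: Yes


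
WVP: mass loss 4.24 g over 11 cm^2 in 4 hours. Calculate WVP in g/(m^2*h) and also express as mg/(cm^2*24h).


WVP = 4.24 / (11 x 4) x 10000 = 963.64 g/(m^2*h)
Mass loss in mg = 4.24 x 1000 = 4240 mg
Per cm^2 per 24h in mg: 4240 x 24 / (11 x 4) = 101760 / 44 = 2312.73 mg/(cm^2*24h)
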